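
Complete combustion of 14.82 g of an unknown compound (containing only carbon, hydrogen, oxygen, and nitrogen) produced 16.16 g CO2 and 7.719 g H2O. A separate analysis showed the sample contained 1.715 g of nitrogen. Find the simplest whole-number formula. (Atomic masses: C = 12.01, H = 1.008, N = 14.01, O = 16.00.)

C3H7NO4

mol C = 16.16 / 44.01 = 0.3672; mass C = 0.3672 × 12.01 = 4.410 g
mol H = 2 × (7.719 / 18.02) = 0.8567; mass H = 0.8567 × 1.008 = 0.8636 g
mol N = 1.715 / 14.01 = 0.1224
mass O = 14.82 − (6.989) = 7.831 g → mol O = 0.4895
Smallest is N at 0.1224 mol; normalising gives C 3.000, H 6.999, N 1.000, O 3.999
≈ 3:7:1:4 → C3H7NO4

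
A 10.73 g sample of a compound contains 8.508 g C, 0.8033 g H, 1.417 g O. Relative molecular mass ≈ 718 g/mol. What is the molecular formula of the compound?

C48H54O6

n(C) = 8.508/12.01 = 0.7084, n(H) = 0.8033/1.008 = 0.7969, n(O) = 1.417/16.00 = 0.08856
Divide by the smallest (0.08856 mol O): C 7.999, H 8.998, O 1.000
≈ 8:9:1 → C8H9O
Empirical-formula mass = 121.15 g/mol
n = 718 / 121.15 = 5.93 ≈ 6
Molecular formula = (C8H9O)×6 = C48H54O6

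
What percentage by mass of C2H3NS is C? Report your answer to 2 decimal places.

Molar mass = 2(12.01) + 3(1.008) + 1(14.01) + 1(32.07) = 73.124 g/mol
Mass of C per mole = 2 × 12.01 = 24.020 g
% C = 24.020 / 73.124 × 100 = 32.85%

32.85%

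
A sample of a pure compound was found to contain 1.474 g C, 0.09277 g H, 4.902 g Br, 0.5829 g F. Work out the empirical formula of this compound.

C: 1.474 g ÷ 12.01 g/mol = 0.1227 mol
H: 0.09277 g ÷ 1.008 g/mol = 0.09203 mol
Br: 4.902 g ÷ 79.90 g/mol = 0.06135 mol
F: 0.5829 g ÷ 19.00 g/mol = 0.03068 mol
Smallest is F at 0.03068 mol; normalising gives C 4.000, H 3.000, Br 2.000, F 1.000
Ratio ≈ 4:3:2:1, so the empirical formula is C4H3Br2F

C4H3Br2F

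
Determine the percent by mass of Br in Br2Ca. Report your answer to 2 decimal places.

79.95%

Molar mass = 2(79.90) + 1(40.08) = 199.880 g/mol
Mass of Br per mole = 2 × 79.90 = 159.800 g
% Br = 159.800 / 199.880 × 100 = 79.95%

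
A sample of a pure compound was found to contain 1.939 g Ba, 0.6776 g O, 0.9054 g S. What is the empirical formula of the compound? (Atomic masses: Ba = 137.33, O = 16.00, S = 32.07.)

BaO3S2

n(Ba) = 1.939/137.33 = 0.01412, n(O) = 0.6776/16.00 = 0.04235, n(S) = 0.9054/32.07 = 0.02823
Smallest is Ba at 0.01412 mol; normalising gives Ba 1.000, O 2.999, S 2.000
≈ 1:3:2 → BaO3S2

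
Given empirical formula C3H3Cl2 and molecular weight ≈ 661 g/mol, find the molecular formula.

C18H18Cl12

Empirical-formula mass = 109.95 g/mol
n = 661 / 109.95 = 6.01 ≈ 6
Molecular formula = (C3H3Cl2)6 = C18H18Cl12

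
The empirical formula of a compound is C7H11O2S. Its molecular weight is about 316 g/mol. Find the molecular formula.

Empirical-formula mass = 159.23 g/mol
n = 316 / 159.23 = 1.98 ≈ 2
Molecular formula = (C7H11O2S)2 = C14H22O4S2

C14H22O4S2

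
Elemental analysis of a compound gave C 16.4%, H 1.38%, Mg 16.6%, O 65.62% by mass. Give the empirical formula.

Assume 100 g: 16.4 g C, 1.38 g H, 16.6 g Mg, 65.62 g O.
C: 16.4 g ÷ 12.01 g/mol = 1.366 mol
H: 1.38 g ÷ 1.008 g/mol = 1.369 mol
Mg: 16.6 g ÷ 24.31 g/mol = 0.6828 mol
O: 65.62 g ÷ 16.00 g/mol = 4.101 mol
Smallest is Mg at 0.6828 mol; normalising gives C 2.000, H 2.005, Mg 1.000, O 6.006
Ratio ≈ 2:2:1:6, so the empirical formula is C2H2MgO6

C2H2MgO6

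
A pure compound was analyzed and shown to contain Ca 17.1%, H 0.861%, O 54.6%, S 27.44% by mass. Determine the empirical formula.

Assume 100 g: 17.1 g Ca, 0.861 g H, 54.6 g O, 27.44 g S.
n(Ca) = 17.1/40.08 = 0.4266, n(H) = 0.861/1.008 = 0.8542, n(O) = 54.6/16.00 = 3.413, n(S) = 27.44/32.07 = 0.8556
Ratios (÷ 0.4266): Ca 1.000, H 2.002, O 7.998, S 2.005
≈ 1:2:8:2 → CaH2O8S2

CaH2O8S2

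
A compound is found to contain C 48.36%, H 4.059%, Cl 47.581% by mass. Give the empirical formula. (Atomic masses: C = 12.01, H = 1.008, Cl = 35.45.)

C3H3Cl

Assume 100 g: 48.36 g C, 4.059 g H, 47.581 g Cl.
C: 48.36 g ÷ 12.01 g/mol = 4.027 mol
H: 4.059 g ÷ 1.008 g/mol = 4.027 mol
Cl: 47.581 g ÷ 35.45 g/mol = 1.342 mol
Divide by the smallest (1.342 mol Cl): C 3.000, H 3.000, Cl 1.000
→ C3H3Cl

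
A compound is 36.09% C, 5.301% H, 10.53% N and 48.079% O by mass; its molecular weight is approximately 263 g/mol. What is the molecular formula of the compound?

C8H14N2O8

Assume 100 g: 36.09 g C, 5.301 g H, 10.53 g N, 48.079 g O.
n(C) = 36.09/12.01 = 3.005, n(H) = 5.301/1.008 = 5.259, n(N) = 10.53/14.01 = 0.7516, n(O) = 48.079/16.00 = 3.005
Divide by the smallest (0.7516 mol N): C 3.998, H 6.997, N 1.000, O 3.998
Ratio ≈ 4:7:1:4, so the empirical formula is C4H7NO4
Empirical-formula mass = 133.11 g/mol
n = 263 / 133.11 = 1.98 ≈ 2
Molecular formula = (C4H7NO4)×2 = C8H14N2O8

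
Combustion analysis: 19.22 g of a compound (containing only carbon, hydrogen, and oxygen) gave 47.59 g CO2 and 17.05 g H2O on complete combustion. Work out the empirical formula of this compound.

mol C = 47.59 / 44.01 = 1.081; mass C = 1.081 × 12.01 = 12.99 g
mol H = 2 × (17.05 / 18.02) = 1.892; mass H = 1.892 × 1.008 = 1.907 g
mass O = 19.22 − (14.89) = 4.326 g → mol O = 0.2703
Ratios (÷ 0.2703): C 4.000, H 7.000, O 1.000
Ratio ≈ 4:7:1, so the empirical formula is C4H7O

C4H7O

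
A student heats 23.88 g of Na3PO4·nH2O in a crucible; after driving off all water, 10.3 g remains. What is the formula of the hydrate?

Na3PO4·12H2O

Mass of water lost = 23.88 − 10.3 = 13.58 g → 13.58 / 18.02 = 0.7536 mol H2O
Molar mass of Na3PO4 = 163.94 g/mol → mol Na3PO4 = 10.3 / 163.94 = 0.06283
n = 0.7536 / 0.06283 = 11.99 ≈ 12 → Na3PO4·12H2O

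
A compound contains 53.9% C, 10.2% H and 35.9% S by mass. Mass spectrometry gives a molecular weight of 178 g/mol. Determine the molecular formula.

Assume 100 g: 53.9 g C, 10.2 g H, 35.9 g S.
C: 53.9 g ÷ 12.01 g/mol = 4.488 mol
H: 10.2 g ÷ 1.008 g/mol = 10.12 mol
S: 35.9 g ÷ 32.07 g/mol = 1.119 mol
Divide by the smallest (1.119 mol S): C 4.009, H 9.039, S 1.000
→ C4H9S
Empirical-formula mass = 89.18 g/mol
n = 178 / 89.18 = 2.00 ≈ 2
Molecular formula = (C4H9S)×2 = C8H18S2

C8H18S2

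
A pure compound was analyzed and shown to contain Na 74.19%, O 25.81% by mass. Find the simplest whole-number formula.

Assume 100 g: 74.19 g Na, 25.81 g O.
Na: 74.19 g ÷ 22.99 g/mol = 3.227 mol
O: 25.81 g ÷ 16.00 g/mol = 1.613 mol
Ratios (÷ 1.613): Na 2.000, O 1.000
→ Na2O

Na2O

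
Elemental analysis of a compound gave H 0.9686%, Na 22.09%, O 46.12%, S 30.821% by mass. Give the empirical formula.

Assume 100 g: 0.9686 g H, 22.09 g Na, 46.12 g O, 30.821 g S.
H: 0.9686 g ÷ 1.008 g/mol = 0.9609 mol
Na: 22.09 g ÷ 22.99 g/mol = 0.9609 mol
O: 46.12 g ÷ 16.00 g/mol = 2.882 mol
S: 30.821 g ÷ 32.07 g/mol = 0.9611 mol
Divide by the smallest (0.9609 mol Na): H 1.000, Na 1.000, O 3.000, S 1.000
≈ 1:1:3:1 → HNaO3S

HNaO3S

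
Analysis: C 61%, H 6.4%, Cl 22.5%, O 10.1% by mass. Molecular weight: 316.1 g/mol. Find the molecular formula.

C16H20Cl2O2

Assume 100 g: 61 g C, 6.4 g H, 22.5 g Cl, 10.1 g O.
Moles — C: 61 / 12.01 = 5.079 mol; H: 6.4 / 1.008 = 6.349 mol; Cl: 22.5 / 35.45 = 0.6347 mol; O: 10.1 / 16.00 = 0.6312 mol
Ratios (÷ 0.6312): C 8.046, H 10.058, Cl 1.005, O 1.000
Ratio ≈ 8:10:1:1, so the empirical formula is C8H10ClO
Empirical-formula mass = 157.61 g/mol
n = 316.1 / 157.61 = 2.01 ≈ 2
Molecular formula = (C8H10ClO)×2 = C16H20Cl2O2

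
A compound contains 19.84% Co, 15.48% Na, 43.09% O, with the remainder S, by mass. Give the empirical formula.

CoNa2O8S2

Assume 100 g: 19.84 g Co, 15.48 g Na, 43.09 g O, 21.59 g S.
Moles — Co: 19.84 / 58.93 = 0.3367 mol; Na: 15.48 / 22.99 = 0.6733 mol; O: 43.09 / 16.00 = 2.693 mol; S: 21.59 / 32.07 = 0.6732 mol
Smallest is Co at 0.3367 mol; normalising gives Co 1.000, Na 2.000, O 7.999, S 2.000
Ratio ≈ 1:2:8:2, so the empirical formula is CoNa2O8S2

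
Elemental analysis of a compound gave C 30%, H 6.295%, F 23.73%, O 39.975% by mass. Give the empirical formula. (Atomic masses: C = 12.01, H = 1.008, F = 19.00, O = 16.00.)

C2H5FO2

Assume 100 g: 30 g C, 6.295 g H, 23.73 g F, 39.975 g O.
Moles — C: 30 / 12.01 = 2.498 mol; H: 6.295 / 1.008 = 6.245 mol; F: 23.73 / 19.00 = 1.249 mol; O: 39.975 / 16.00 = 2.498 mol
Ratios (÷ 1.249): C 2.000, H 5.000, F 1.000, O 2.000
→ C2H5FO2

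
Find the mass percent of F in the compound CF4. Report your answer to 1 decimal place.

Molar mass = 1(12.01) + 4(19.00) = 88.010 g/mol
Mass of F per mole = 4 × 19.00 = 76.000 g
% F = 76.000 / 88.010 × 100 = 86.4%

86.4%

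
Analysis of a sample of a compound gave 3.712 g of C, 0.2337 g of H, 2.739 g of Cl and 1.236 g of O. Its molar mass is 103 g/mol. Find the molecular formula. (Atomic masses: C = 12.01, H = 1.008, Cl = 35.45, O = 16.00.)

C4H3ClO

C: 3.712 g ÷ 12.01 g/mol = 0.3091 mol
H: 0.2337 g ÷ 1.008 g/mol = 0.2318 mol
Cl: 2.739 g ÷ 35.45 g/mol = 0.07726 mol
O: 1.236 g ÷ 16.00 g/mol = 0.07725 mol
Divide by the smallest (0.07725 mol O): C 4.001, H 3.001, Cl 1.000, O 1.000
→ C4H3ClO
Empirical-formula mass = 102.51 g/mol
n = 103 / 102.51 = 1.00 ≈ 1
Molecular formula = empirical formula = C4H3ClO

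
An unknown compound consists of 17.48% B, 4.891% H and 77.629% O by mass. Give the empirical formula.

BH3O3

Assume 100 g: 17.48 g B, 4.891 g H, 77.629 g O.
Moles — B: 17.48 / 10.81 = 1.617 mol; H: 4.891 / 1.008 = 4.852 mol; O: 77.629 / 16.00 = 4.852 mol
Divide by the smallest (1.617 mol B): B 1.000, H 3.001, O 3.000
Ratio ≈ 1:3:3, so the empirical formula is BH3O3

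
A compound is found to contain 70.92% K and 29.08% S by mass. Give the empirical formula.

Assume 100 g: 70.92 g K, 29.08 g S.
K: 70.92 g ÷ 39.10 g/mol = 1.814 mol
S: 29.08 g ÷ 32.07 g/mol = 0.9068 mol
Ratios (÷ 0.9068): K 2.000, S 1.000
≈ 2:1 → K2S

K2S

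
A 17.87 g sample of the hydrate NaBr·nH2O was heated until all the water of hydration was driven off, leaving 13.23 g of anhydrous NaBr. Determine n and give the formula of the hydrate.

NaBr·2H2O

Mass of water lost = 17.87 − 13.23 = 4.64 g → 4.64 / 18.02 = 0.2575 mol H2O
Molar mass of NaBr = 102.89 g/mol → mol NaBr = 13.23 / 102.89 = 0.1286
n = 0.2575 / 0.1286 = 2.00 ≈ 2 → NaBr·2H2O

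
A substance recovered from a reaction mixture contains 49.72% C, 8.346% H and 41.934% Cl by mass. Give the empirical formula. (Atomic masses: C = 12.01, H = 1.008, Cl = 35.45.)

C7H14Cl2

Assume 100 g: 49.72 g C, 8.346 g H, 41.934 g Cl.
Moles — C: 49.72 / 12.01 = 4.14 mol; H: 8.346 / 1.008 = 8.28 mol; Cl: 41.934 / 35.45 = 1.183 mol
Divide by the smallest (1.183 mol Cl): C 3.500, H 7.000, Cl 1.000
Scaling by 2: C 7.00, H 14.00, Cl 2.00 → C7H14Cl2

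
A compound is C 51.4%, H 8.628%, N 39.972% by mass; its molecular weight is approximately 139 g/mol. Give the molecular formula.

C6H12N4

Assume 100 g: 51.4 g C, 8.628 g H, 39.972 g N.
C: 51.4 g ÷ 12.01 g/mol = 4.28 mol
H: 8.628 g ÷ 1.008 g/mol = 8.56 mol
N: 39.972 g ÷ 14.01 g/mol = 2.853 mol
Divide by the smallest (2.853 mol N): C 1.500, H 3.000, N 1.000
×2: C 3.00, H 6.00, N 2.00 → C3H6N2
Empirical-formula mass = 70.10 g/mol
n = 139 / 70.10 = 1.98 ≈ 2
Molecular formula = (C3H6N2)×2 = C6H12N4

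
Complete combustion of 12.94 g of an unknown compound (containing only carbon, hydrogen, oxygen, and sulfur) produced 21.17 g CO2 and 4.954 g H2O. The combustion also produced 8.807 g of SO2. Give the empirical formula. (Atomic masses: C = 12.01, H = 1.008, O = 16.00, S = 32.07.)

C7H8O2S2

mol C = 21.17 / 44.01 = 0.4810; mass C = 0.4810 × 12.01 = 5.777 g
mol H = 2 × (4.954 / 18.02) = 0.5498; mass H = 0.5498 × 1.008 = 0.5542 g
mol S = 8.807 / 64.07 = 0.1375; mass S = 4.408 g
mass O = 12.94 − (10.74) = 2.200 g → mol O = 0.1375
Smallest is S at 0.1375 mol; normalising gives C 3.499, H 4.000, O 1.000, S 1.000
×2: C 7.00, H 8.00, O 2.00, S 2.00 → C7H8O2S2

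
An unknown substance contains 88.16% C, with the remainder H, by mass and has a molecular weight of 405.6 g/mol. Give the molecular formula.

C30H48

Assume 100 g: 88.16 g C, 11.84 g H.
n(C) = 88.16/12.01 = 7.341, n(H) = 11.84/1.008 = 11.75
Smallest is C at 7.341 mol; normalising gives C 1.000, H 1.600
×5: C 5.00, H 8.00 → C5H8
Empirical-formula mass = 68.11 g/mol
n = 405.6 / 68.11 = 5.95 ≈ 6
Molecular formula = (C5H8)×6 = C30H48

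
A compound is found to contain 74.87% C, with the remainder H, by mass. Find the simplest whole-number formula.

Assume 100 g: 74.87 g C, 25.13 g H.
n(C) = 74.87/12.01 = 6.234, n(H) = 25.13/1.008 = 24.93
Smallest is C at 6.234 mol; normalising gives C 1.000, H 3.999
≈ 1:4 → CH4

CH4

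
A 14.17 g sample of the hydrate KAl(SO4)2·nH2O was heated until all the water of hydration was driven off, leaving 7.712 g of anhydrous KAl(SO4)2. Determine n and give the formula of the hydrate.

Mass of water lost = 14.17 − 7.712 = 6.458 g → 6.458 / 18.02 = 0.3584 mol H2O
Molar mass of KAl(SO4)2 = 258.22 g/mol → mol KAl(SO4)2 = 7.712 / 258.22 = 0.02987
n = 0.3584 / 0.02987 = 12.00 ≈ 12 → KAl(SO4)2·12H2O

KAl(SO4)2·12H2O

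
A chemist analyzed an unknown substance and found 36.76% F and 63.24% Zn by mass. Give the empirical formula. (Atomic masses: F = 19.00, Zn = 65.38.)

F2Zn

Assume 100 g: 36.76 g F, 63.24 g Zn.
Moles — F: 36.76 / 19.00 = 1.935 mol; Zn: 63.24 / 65.38 = 0.9673 mol
Ratios (÷ 0.9673): F 2.000, Zn 1.000
≈ 2:1 → F2Zn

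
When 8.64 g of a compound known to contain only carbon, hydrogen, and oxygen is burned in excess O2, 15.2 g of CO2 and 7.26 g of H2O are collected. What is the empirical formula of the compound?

mol C = 15.2 / 44.01 = 0.3454; mass C = 0.3454 × 12.01 = 4.148 g
mol H = 2 × (7.26 / 18.02) = 0.8058; mass H = 0.8058 × 1.008 = 0.8122 g
mass O = 8.64 − (4.960) = 3.680 g → mol O = 0.2300
Divide by the smallest (0.23 mol O): C 1.502, H 3.504, O 1.000
Scaling by 2: C 3.00, H 7.01, O 2.00 → C3H7O2

C3H7O2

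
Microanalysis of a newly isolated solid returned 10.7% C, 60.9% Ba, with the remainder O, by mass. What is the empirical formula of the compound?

C2BaO4

Assume 100 g: 10.7 g C, 60.9 g Ba, 28.4 g O.
Moles — C: 10.7 / 12.01 = 0.8909 mol; Ba: 60.9 / 137.33 = 0.4435 mol; O: 28.4 / 16.00 = 1.775 mol
Smallest is Ba at 0.4435 mol; normalising gives C 2.009, Ba 1.000, O 4.003
≈ 2:1:4 → C2BaO4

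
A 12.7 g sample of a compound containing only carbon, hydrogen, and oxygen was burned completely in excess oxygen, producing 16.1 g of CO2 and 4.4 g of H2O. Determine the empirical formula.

C3H4O4

mol C = 16.1 / 44.01 = 0.3658; mass C = 0.3658 × 12.01 = 4.394 g
mol H = 2 × (4.4 / 18.02) = 0.4883; mass H = 0.4883 × 1.008 = 0.4923 g
mass O = 12.7 − (4.886) = 7.814 g → mol O = 0.4884
Smallest is C at 0.3658 mol; normalising gives C 1.000, H 1.335, O 1.335
×3: C 3.00, H 4.00, O 4.01 → C3H4O4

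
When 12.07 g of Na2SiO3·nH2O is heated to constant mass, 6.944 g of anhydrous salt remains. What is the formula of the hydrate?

Mass of water lost = 12.07 − 6.944 = 5.126 g → 5.126 / 18.02 = 0.2845 mol H2O
Molar mass of Na2SiO3 = 122.07 g/mol → mol Na2SiO3 = 6.944 / 122.07 = 0.05689
n = 0.2845 / 0.05689 = 5.00 ≈ 5 → Na2SiO3·5H2O

Na2SiO3·5H2O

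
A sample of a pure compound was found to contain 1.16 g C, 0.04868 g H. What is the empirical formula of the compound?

n(C) = 1.16/12.01 = 0.09659, n(H) = 0.04868/1.008 = 0.04829
Divide by the smallest (0.04829 mol H): C 2.000, H 1.000
→ C2H

C2H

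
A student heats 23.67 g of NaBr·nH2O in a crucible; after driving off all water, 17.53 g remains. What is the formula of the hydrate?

Mass of water lost = 23.67 − 17.53 = 6.14 g → 6.14 / 18.02 = 0.3407 mol H2O
Molar mass of NaBr = 102.89 g/mol → mol NaBr = 17.53 / 102.89 = 0.1704
n = 0.3407 / 0.1704 = 2.00 ≈ 2 → NaBr·2H2O

NaBr·2H2O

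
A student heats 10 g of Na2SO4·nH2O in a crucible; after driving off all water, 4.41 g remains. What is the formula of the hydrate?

Na2SO4·10H2O

Mass of water lost = 10 − 4.41 = 5.59 g → 5.59 / 18.02 = 0.3102 mol H2O
Molar mass of Na2SO4 = 142.05 g/mol → mol Na2SO4 = 4.41 / 142.05 = 0.03105
n = 0.3102 / 0.03105 = 9.99 ≈ 10 → Na2SO4·10H2O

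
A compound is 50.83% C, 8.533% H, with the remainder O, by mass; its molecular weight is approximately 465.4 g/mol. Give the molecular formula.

Assume 100 g: 50.83 g C, 8.533 g H, 40.637 g O.
Moles — C: 50.83 / 12.01 = 4.232 mol; H: 8.533 / 1.008 = 8.465 mol; O: 40.637 / 16.00 = 2.54 mol
Smallest is O at 2.54 mol; normalising gives C 1.666, H 3.333, O 1.000
Multiply by 3: C 5.00, H 10.00, O 3.00 → C5H10O3
Empirical-formula mass = 118.13 g/mol
n = 465.4 / 118.13 = 3.94 ≈ 4
Molecular formula = (C5H10O3)×4 = C20H40O12

C20H40O12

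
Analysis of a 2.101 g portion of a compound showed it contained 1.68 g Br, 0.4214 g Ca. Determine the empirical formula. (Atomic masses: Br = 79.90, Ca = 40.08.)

Br: 1.68 g ÷ 79.90 g/mol = 0.02103 mol
Ca: 0.4214 g ÷ 40.08 g/mol = 0.01051 mol
Ratios (÷ 0.01051): Br 2.000, Ca 1.000
→ Br2Ca

Br2Ca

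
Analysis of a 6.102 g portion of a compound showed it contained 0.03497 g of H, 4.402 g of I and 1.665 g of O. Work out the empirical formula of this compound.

n(H) = 0.03497/1.008 = 0.03469, n(I) = 4.402/126.90 = 0.03469, n(O) = 1.665/16.00 = 0.1041
Ratios (÷ 0.03469): H 1.000, I 1.000, O 3.000
→ HIO3

HIO3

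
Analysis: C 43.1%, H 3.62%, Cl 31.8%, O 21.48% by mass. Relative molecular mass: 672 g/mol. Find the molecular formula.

Assume 100 g: 43.1 g C, 3.62 g H, 31.8 g Cl, 21.48 g O.
C: 43.1 g ÷ 12.01 g/mol = 3.589 mol
H: 3.62 g ÷ 1.008 g/mol = 3.591 mol
Cl: 31.8 g ÷ 35.45 g/mol = 0.897 mol
O: 21.48 g ÷ 16.00 g/mol = 1.343 mol
Smallest is Cl at 0.897 mol; normalising gives C 4.001, H 4.003, Cl 1.000, O 1.497
Scaling by 2: C 8.00, H 8.01, Cl 2.00, O 2.99 → C8H8Cl2O3
Empirical-formula mass = 223.04 g/mol
n = 672 / 223.04 = 3.01 ≈ 3
Molecular formula = (C8H8Cl2O3)×3 = C24H24Cl6O9

C24H24Cl6O9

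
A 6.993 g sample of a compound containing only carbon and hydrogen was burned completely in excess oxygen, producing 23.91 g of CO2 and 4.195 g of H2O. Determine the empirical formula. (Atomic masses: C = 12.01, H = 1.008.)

mol C = 23.91 / 44.01 = 0.5433; mass C = 0.5433 × 12.01 = 6.525 g
mol H = 2 × (4.195 / 18.02) = 0.4656; mass H = 0.4656 × 1.008 = 0.4693 g
Divide by the smallest (0.4656 mol H): C 1.167, H 1.000
×6: C 7.00, H 6.00 → C7H6

C7H6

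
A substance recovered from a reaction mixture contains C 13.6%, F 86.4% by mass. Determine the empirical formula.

Assume 100 g: 13.6 g C, 86.4 g F.
n(C) = 13.6/12.01 = 1.132, n(F) = 86.4/19.00 = 4.547
Smallest is C at 1.132 mol; normalising gives C 1.000, F 4.016
≈ 1:4 → CF4

CF4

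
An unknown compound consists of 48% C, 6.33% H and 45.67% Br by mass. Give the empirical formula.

Assume 100 g: 48 g C, 6.33 g H, 45.67 g Br.
C: 48 g ÷ 12.01 g/mol = 3.997 mol
H: 6.33 g ÷ 1.008 g/mol = 6.28 mol
Br: 45.67 g ÷ 79.90 g/mol = 0.5716 mol
Smallest is Br at 0.5716 mol; normalising gives C 6.992, H 10.986, Br 1.000
Ratio ≈ 7:11:1, so the empirical formula is C7H11Br

C7H11Br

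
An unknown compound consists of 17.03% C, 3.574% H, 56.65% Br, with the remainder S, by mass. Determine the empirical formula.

C2H5BrS

Assume 100 g: 17.03 g C, 3.574 g H, 56.65 g Br, 22.746 g S.
Moles — C: 17.03 / 12.01 = 1.418 mol; H: 3.574 / 1.008 = 3.546 mol; Br: 56.65 / 79.90 = 0.709 mol; S: 22.746 / 32.07 = 0.7093 mol
Ratios (÷ 0.709): C 2.000, H 5.001, Br 1.000, S 1.000
Ratio ≈ 2:5:1:1, so the empirical formula is C2H5BrS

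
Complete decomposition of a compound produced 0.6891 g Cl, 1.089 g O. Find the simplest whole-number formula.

Cl2O7

Moles — Cl: 0.6891 / 35.45 = 0.01944 mol; O: 1.089 / 16.00 = 0.06806 mol
Ratios (÷ 0.01944): Cl 1.000, O 3.501
Scaling by 2: Cl 2.00, O 7.00 → Cl2O7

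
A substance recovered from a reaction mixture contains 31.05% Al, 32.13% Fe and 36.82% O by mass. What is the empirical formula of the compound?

Assume 100 g: 31.05 g Al, 32.13 g Fe, 36.82 g O.
n(Al) = 31.05/26.98 = 1.151, n(Fe) = 32.13/55.85 = 0.5753, n(O) = 36.82/16.00 = 2.301
Ratios (÷ 0.5753): Al 2.000, Fe 1.000, O 4.000
Ratio ≈ 2:1:4, so the empirical formula is Al2FeO4

Al2FeO4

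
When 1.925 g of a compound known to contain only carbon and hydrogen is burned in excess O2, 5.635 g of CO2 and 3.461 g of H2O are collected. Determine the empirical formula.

CH3

mol C = 5.635 / 44.01 = 0.1280; mass C = 0.1280 × 12.01 = 1.538 g
mol H = 2 × (3.461 / 18.02) = 0.3841; mass H = 0.3841 × 1.008 = 0.3872 g
Divide by the smallest (0.128 mol C): C 1.000, H 3.000
Ratio ≈ 1:3, so the empirical formula is CH3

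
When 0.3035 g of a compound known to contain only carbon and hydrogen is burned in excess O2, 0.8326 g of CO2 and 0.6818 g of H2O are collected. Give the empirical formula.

mol C = 0.8326 / 44.01 = 0.01892; mass C = 0.01892 × 12.01 = 0.2272 g
mol H = 2 × (0.6818 / 18.02) = 0.07567; mass H = 0.07567 × 1.008 = 0.07628 g
Smallest is C at 0.01892 mol; normalising gives C 1.000, H 4.000
Ratio ≈ 1:4, so the empirical formula is CH4

CH4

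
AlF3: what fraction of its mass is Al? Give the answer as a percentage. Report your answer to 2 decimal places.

32.13%

Molar mass = 1(26.98) + 3(19.00) = 83.980 g/mol
Mass of Al per mole = 1 × 26.98 = 26.980 g
% Al = 26.980 / 83.980 × 100 = 32.13%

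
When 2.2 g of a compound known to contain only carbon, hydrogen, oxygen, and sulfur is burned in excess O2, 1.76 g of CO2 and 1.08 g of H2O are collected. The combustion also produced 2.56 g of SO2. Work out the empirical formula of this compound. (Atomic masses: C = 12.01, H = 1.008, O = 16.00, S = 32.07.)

mol C = 1.76 / 44.01 = 0.03999; mass C = 0.03999 × 12.01 = 0.4803 g
mol H = 2 × (1.08 / 18.02) = 0.1199; mass H = 0.1199 × 1.008 = 0.1208 g
mol S = 2.56 / 64.07 = 0.03996; mass S = 1.281 g
mass O = 2.2 − (1.883) = 0.3175 g → mol O = 0.01984
Smallest is O at 0.01984 mol; normalising gives C 2.015, H 6.041, O 1.000, S 2.014
≈ 2:6:1:2 → C2H6OS2

C2H6OS2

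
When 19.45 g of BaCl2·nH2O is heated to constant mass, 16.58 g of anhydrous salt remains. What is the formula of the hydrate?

Mass of water lost = 19.45 − 16.58 = 2.87 g → 2.87 / 18.02 = 0.1593 mol H2O
Molar mass of BaCl2 = 208.23 g/mol → mol BaCl2 = 16.58 / 208.23 = 0.07962
n = 0.1593 / 0.07962 = 2.00 ≈ 2 → BaCl2·2H2O

BaCl2·2H2O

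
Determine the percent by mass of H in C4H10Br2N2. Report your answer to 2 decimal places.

4.10%

Molar mass = 4(12.01) + 10(1.008) + 2(79.90) + 2(14.01) = 245.940 g/mol
Mass of H per mole = 10 × 1.008 = 10.080 g
% H = 10.080 / 245.940 × 100 = 4.10%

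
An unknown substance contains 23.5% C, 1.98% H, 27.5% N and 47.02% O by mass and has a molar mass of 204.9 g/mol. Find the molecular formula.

Assume 100 g: 23.5 g C, 1.98 g H, 27.5 g N, 47.02 g O.
C: 23.5 g ÷ 12.01 g/mol = 1.957 mol
H: 1.98 g ÷ 1.008 g/mol = 1.964 mol
N: 27.5 g ÷ 14.01 g/mol = 1.963 mol
O: 47.02 g ÷ 16.00 g/mol = 2.939 mol
Ratios (÷ 1.957): C 1.000, H 1.004, N 1.003, O 1.502
Multiply by 2: C 2.00, H 2.01, N 2.01, O 3.00 → C2H2N2O3
Empirical-formula mass = 102.06 g/mol
n = 204.9 / 102.06 = 2.01 ≈ 2
Molecular formula = (C2H2N2O3)×2 = C4H4N4O6

C4H4N4O6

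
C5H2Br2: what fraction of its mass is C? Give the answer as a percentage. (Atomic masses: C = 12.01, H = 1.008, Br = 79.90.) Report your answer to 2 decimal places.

Molar mass = 5(12.01) + 2(1.008) + 2(79.90) = 221.866 g/mol
Mass of C per mole = 5 × 12.01 = 60.050 g
% C = 60.050 / 221.866 × 100 = 27.07%

27.07%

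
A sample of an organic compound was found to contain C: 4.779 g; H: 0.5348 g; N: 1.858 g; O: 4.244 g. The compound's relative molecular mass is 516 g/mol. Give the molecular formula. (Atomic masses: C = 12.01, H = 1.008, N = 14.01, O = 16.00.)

C18H24N6O12

C: 4.779 g ÷ 12.01 g/mol = 0.3979 mol
H: 0.5348 g ÷ 1.008 g/mol = 0.5306 mol
N: 1.858 g ÷ 14.01 g/mol = 0.1326 mol
O: 4.244 g ÷ 16.00 g/mol = 0.2652 mol
Smallest is N at 0.1326 mol; normalising gives C 3.000, H 4.001, N 1.000, O 2.000
Ratio ≈ 3:4:1:2, so the empirical formula is C3H4NO2
Empirical-formula mass = 86.07 g/mol
n = 516 / 86.07 = 5.99 ≈ 6
Molecular formula = (C3H4NO2)×6 = C18H24N6O12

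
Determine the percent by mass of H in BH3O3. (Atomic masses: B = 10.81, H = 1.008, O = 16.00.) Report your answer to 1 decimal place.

Molar mass = 1(10.81) + 3(1.008) + 3(16.00) = 61.834 g/mol
Mass of H per mole = 3 × 1.008 = 3.024 g
% H = 3.024 / 61.834 × 100 = 4.9%

4.9%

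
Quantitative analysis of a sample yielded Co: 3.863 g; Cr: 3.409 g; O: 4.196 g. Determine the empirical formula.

n(Co) = 3.863/58.93 = 0.06555, n(Cr) = 3.409/52.00 = 0.06556, n(O) = 4.196/16.00 = 0.2622
Smallest is Co at 0.06555 mol; normalising gives Co 1.000, Cr 1.000, O 4.001
→ CoCrO4

CoCrO4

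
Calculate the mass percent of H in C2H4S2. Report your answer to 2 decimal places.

4.37%

Molar mass = 2(12.01) + 4(1.008) + 2(32.07) = 92.192 g/mol
Mass of H per mole = 4 × 1.008 = 4.032 g
% H = 4.032 / 92.192 × 100 = 4.37%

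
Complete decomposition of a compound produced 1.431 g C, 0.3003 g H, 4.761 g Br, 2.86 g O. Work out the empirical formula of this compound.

Moles — C: 1.431 / 12.01 = 0.1192 mol; H: 0.3003 / 1.008 = 0.2979 mol; Br: 4.761 / 79.90 = 0.05959 mol; O: 2.86 / 16.00 = 0.1787 mol
Ratios (÷ 0.05959): C 2.000, H 5.000, Br 1.000, O 3.000
≈ 2:5:1:3 → C2H5BrO3

C2H5BrO3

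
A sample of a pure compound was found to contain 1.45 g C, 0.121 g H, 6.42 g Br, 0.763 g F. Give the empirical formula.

n(C) = 1.45/12.01 = 0.1207, n(H) = 0.121/1.008 = 0.12, n(Br) = 6.42/79.90 = 0.08035, n(F) = 0.763/19.00 = 0.04016
Ratios (÷ 0.04016): C 3.006, H 2.989, Br 2.001, F 1.000
Ratio ≈ 3:3:2:1, so the empirical formula is C3H3Br2F

C3H3Br2F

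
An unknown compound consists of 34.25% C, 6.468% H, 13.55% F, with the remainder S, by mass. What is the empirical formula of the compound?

Assume 100 g: 34.25 g C, 6.468 g H, 13.55 g F, 45.732 g S.
n(C) = 34.25/12.01 = 2.852, n(H) = 6.468/1.008 = 6.417, n(F) = 13.55/19.00 = 0.7132, n(S) = 45.732/32.07 = 1.426
Divide by the smallest (0.7132 mol F): C 3.999, H 8.998, F 1.000, S 2.000
→ C4H9FS2

C4H9FS2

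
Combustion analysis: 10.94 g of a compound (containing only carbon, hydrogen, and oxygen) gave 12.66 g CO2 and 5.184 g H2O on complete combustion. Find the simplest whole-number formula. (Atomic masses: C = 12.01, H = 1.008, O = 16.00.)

mol C = 12.66 / 44.01 = 0.2877; mass C = 0.2877 × 12.01 = 3.455 g
mol H = 2 × (5.184 / 18.02) = 0.5754; mass H = 0.5754 × 1.008 = 0.5800 g
mass O = 10.94 − (4.035) = 6.905 g → mol O = 0.4316
Ratios (÷ 0.2877): C 1.000, H 2.000, O 1.500
Multiply by 2: C 2.00, H 4.00, O 3.00 → C2H4O3

C2H4O3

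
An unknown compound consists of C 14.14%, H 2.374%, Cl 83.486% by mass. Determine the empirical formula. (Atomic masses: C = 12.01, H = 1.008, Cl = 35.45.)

Assume 100 g: 14.14 g C, 2.374 g H, 83.486 g Cl.
n(C) = 14.14/12.01 = 1.177, n(H) = 2.374/1.008 = 2.355, n(Cl) = 83.486/35.45 = 2.355
Divide by the smallest (1.177 mol C): C 1.000, H 2.000, Cl 2.000
≈ 1:2:2 → CH2Cl2

CH2Cl2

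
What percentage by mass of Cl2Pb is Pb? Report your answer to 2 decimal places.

Molar mass = 2(35.45) + 1(207.2) = 278.100 g/mol
Mass of Pb per mole = 1 × 207.2 = 207.200 g
% Pb = 207.200 / 278.100 × 100 = 74.51%

74.51%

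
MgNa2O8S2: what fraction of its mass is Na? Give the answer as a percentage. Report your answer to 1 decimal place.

Molar mass = 1(24.31) + 2(22.99) + 8(16.00) + 2(32.07) = 262.430 g/mol
Mass of Na per mole = 2 × 22.99 = 45.980 g
% Na = 45.980 / 262.430 × 100 = 17.5%

17.5%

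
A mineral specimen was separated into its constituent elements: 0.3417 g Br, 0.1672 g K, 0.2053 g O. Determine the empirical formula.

n(Br) = 0.3417/79.90 = 0.004277, n(K) = 0.1672/39.10 = 0.004276, n(O) = 0.2053/16.00 = 0.01283
Ratios (÷ 0.004276): Br 1.000, K 1.000, O 3.001
→ BrKO3

BrKO3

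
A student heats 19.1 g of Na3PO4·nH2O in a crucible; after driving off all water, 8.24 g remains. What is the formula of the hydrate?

Na3PO4·12H2O

Mass of water lost = 19.1 − 8.24 = 10.86 g → 10.86 / 18.02 = 0.6027 mol H2O
Molar mass of Na3PO4 = 163.94 g/mol → mol Na3PO4 = 8.24 / 163.94 = 0.05026
n = 0.6027 / 0.05026 = 11.99 ≈ 12 → Na3PO4·12H2O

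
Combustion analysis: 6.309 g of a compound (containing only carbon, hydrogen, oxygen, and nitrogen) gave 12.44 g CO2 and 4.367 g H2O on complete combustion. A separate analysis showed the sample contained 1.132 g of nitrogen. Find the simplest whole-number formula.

mol C = 12.44 / 44.01 = 0.2827; mass C = 0.2827 × 12.01 = 3.395 g
mol H = 2 × (4.367 / 18.02) = 0.4847; mass H = 0.4847 × 1.008 = 0.4886 g
mol N = 1.132 / 14.01 = 0.08080
mass O = 6.309 − (5.015) = 1.294 g → mol O = 0.08085
Divide by the smallest (0.0808 mol N): C 3.498, H 5.999, N 1.000, O 1.001
×2: C 7.00, H 12.00, N 2.00, O 2.00 → C7H12N2O2

C7H12N2O2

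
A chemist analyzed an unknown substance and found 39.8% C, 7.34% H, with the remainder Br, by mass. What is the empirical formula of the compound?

Assume 100 g: 39.8 g C, 7.34 g H, 52.86 g Br.
n(C) = 39.8/12.01 = 3.314, n(H) = 7.34/1.008 = 7.282, n(Br) = 52.86/79.90 = 0.6616
Ratios (÷ 0.6616): C 5.009, H 11.007, Br 1.000
Ratio ≈ 5:11:1, so the empirical formula is C5H11Br

C5H11Br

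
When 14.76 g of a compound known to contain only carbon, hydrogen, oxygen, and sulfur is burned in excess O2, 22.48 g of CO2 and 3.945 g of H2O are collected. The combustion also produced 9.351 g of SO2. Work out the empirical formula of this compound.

C7H6O3S2

mol C = 22.48 / 44.01 = 0.5108; mass C = 0.5108 × 12.01 = 6.135 g
mol H = 2 × (3.945 / 18.02) = 0.4378; mass H = 0.4378 × 1.008 = 0.4413 g
mol S = 9.351 / 64.07 = 0.1459; mass S = 4.681 g
mass O = 14.76 − (11.26) = 3.503 g → mol O = 0.2190
Smallest is S at 0.1459 mol; normalising gives C 3.500, H 3.000, O 1.500, S 1.000
×2: C 7.00, H 6.00, O 3.00, S 2.00 → C7H6O3S2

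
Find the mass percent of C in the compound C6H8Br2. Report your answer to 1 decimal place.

30.0%

Molar mass = 6(12.01) + 8(1.008) + 2(79.90) = 239.924 g/mol
Mass of C per mole = 6 × 12.01 = 72.060 g
% C = 72.060 / 239.924 × 100 = 30.0%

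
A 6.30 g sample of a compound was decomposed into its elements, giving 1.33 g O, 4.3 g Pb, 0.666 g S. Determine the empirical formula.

O4PbS

Moles — O: 1.33 / 16.00 = 0.08313 mol; Pb: 4.3 / 207.2 = 0.02075 mol; S: 0.666 / 32.07 = 0.02077 mol
Ratios (÷ 0.02075): O 4.005, Pb 1.000, S 1.001
Ratio ≈ 4:1:1, so the empirical formula is O4PbS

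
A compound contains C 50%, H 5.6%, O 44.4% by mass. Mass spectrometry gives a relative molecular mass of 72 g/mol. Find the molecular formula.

C3H4O2

Assume 100 g: 50 g C, 5.6 g H, 44.4 g O.
C: 50 g ÷ 12.01 g/mol = 4.163 mol
H: 5.6 g ÷ 1.008 g/mol = 5.556 mol
O: 44.4 g ÷ 16.00 g/mol = 2.775 mol
Divide by the smallest (2.775 mol O): C 1.500, H 2.002, O 1.000
Multiply by 2: C 3.00, H 4.00, O 2.00 → C3H4O2
Empirical-formula mass = 72.06 g/mol
n = 72 / 72.06 = 1.00 ≈ 1
Molecular formula = empirical formula = C3H4O2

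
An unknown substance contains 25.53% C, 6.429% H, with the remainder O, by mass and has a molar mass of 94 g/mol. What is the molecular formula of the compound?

C2H6O4

Assume 100 g: 25.53 g C, 6.429 g H, 68.041 g O.
Moles — C: 25.53 / 12.01 = 2.126 mol; H: 6.429 / 1.008 = 6.378 mol; O: 68.041 / 16.00 = 4.253 mol
Smallest is C at 2.126 mol; normalising gives C 1.000, H 3.000, O 2.001
→ CH3O2
Empirical-formula mass = 47.03 g/mol
n = 94 / 47.03 = 2.00 ≈ 2
Molecular formula = (CH3O2)×2 = C2H6O4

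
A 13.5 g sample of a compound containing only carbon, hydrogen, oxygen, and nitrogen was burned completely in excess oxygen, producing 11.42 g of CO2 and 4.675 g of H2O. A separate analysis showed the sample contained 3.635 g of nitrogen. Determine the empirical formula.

mol C = 11.42 / 44.01 = 0.2595; mass C = 0.2595 × 12.01 = 3.116 g
mol H = 2 × (4.675 / 18.02) = 0.5189; mass H = 0.5189 × 1.008 = 0.5230 g
mol N = 3.635 / 14.01 = 0.2595
mass O = 13.5 − (7.274) = 6.226 g → mol O = 0.3891
Smallest is N at 0.2595 mol; normalising gives C 1.000, H 2.000, N 1.000, O 1.500
×2: C 2.00, H 4.00, N 2.00, O 3.00 → C2H4N2O3

C2H4N2O3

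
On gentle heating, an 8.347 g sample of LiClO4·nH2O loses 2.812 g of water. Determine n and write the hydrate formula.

LiClO4·3H2O

Mass of anhydrous LiClO4 = 8.347 − 2.812 = 5.535 g
mol H2O = 2.812 / 18.02 = 0.156
Molar mass of LiClO4 = 106.39 g/mol → mol LiClO4 = 5.535 / 106.39 = 0.05203
n = 0.156 / 0.05203 = 3.00 ≈ 3 → LiClO4·3H2O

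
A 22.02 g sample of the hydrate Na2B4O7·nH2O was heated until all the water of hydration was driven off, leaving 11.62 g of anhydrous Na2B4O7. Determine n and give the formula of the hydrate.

Na2B4O7·10H2O

Mass of water lost = 22.02 − 11.62 = 10.4 g → 10.4 / 18.02 = 0.5771 mol H2O
Molar mass of Na2B4O7 = 201.22 g/mol → mol Na2B4O7 = 11.62 / 201.22 = 0.05775
n = 0.5771 / 0.05775 = 9.99 ≈ 10 → Na2B4O7·10H2O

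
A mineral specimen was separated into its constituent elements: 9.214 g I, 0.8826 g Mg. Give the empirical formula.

I2Mg

n(I) = 9.214/126.90 = 0.07261, n(Mg) = 0.8826/24.31 = 0.03631
Smallest is Mg at 0.03631 mol; normalising gives I 2.000, Mg 1.000
≈ 2:1 → I2Mg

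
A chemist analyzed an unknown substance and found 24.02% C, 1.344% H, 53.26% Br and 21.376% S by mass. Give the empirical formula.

Assume 100 g: 24.02 g C, 1.344 g H, 53.26 g Br, 21.376 g S.
n(C) = 24.02/12.01 = 2, n(H) = 1.344/1.008 = 1.333, n(Br) = 53.26/79.90 = 0.6666, n(S) = 21.376/32.07 = 0.6665
Divide by the smallest (0.6665 mol S): C 3.001, H 2.000, Br 1.000, S 1.000
→ C3H2BrS

C3H2BrS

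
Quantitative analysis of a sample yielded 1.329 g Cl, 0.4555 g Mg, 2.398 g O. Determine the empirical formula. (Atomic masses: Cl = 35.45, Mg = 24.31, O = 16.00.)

Cl2MgO8

Moles — Cl: 1.329 / 35.45 = 0.03749 mol; Mg: 0.4555 / 24.31 = 0.01874 mol; O: 2.398 / 16.00 = 0.1499 mol
Ratios (÷ 0.01874): Cl 2.001, Mg 1.000, O 7.999
Ratio ≈ 2:1:8, so the empirical formula is Cl2MgO8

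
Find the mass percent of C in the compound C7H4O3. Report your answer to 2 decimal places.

61.77%

Molar mass = 7(12.01) + 4(1.008) + 3(16.00) = 136.102 g/mol
Mass of C per mole = 7 × 12.01 = 84.070 g
% C = 84.070 / 136.102 × 100 = 61.77%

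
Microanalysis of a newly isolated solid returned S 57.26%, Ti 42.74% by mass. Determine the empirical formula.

Assume 100 g: 57.26 g S, 42.74 g Ti.
n(S) = 57.26/32.07 = 1.785, n(Ti) = 42.74/47.87 = 0.8928
Divide by the smallest (0.8928 mol Ti): S 2.000, Ti 1.000
→ S2Ti

S2Ti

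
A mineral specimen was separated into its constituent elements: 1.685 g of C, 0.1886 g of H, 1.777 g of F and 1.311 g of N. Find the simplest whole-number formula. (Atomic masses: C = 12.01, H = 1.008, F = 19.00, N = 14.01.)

n(C) = 1.685/12.01 = 0.1403, n(H) = 0.1886/1.008 = 0.1871, n(F) = 1.777/19.00 = 0.09353, n(N) = 1.311/14.01 = 0.09358
Ratios (÷ 0.09353): C 1.500, H 2.001, F 1.000, N 1.001
Scaling by 2: C 3.00, H 4.00, F 2.00, N 2.00 → C3H4F2N2

C3H4F2N2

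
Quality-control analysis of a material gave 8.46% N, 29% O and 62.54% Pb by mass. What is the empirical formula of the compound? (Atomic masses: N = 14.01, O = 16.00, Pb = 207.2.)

Assume 100 g: 8.46 g N, 29 g O, 62.54 g Pb.
n(N) = 8.46/14.01 = 0.6039, n(O) = 29/16.00 = 1.812, n(Pb) = 62.54/207.2 = 0.3018
Smallest is Pb at 0.3018 mol; normalising gives N 2.001, O 6.005, Pb 1.000
Ratio ≈ 2:6:1, so the empirical formula is N2O6Pb

N2O6Pb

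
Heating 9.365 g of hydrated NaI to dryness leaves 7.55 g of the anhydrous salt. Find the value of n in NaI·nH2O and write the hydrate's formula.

Mass of water lost = 9.365 − 7.55 = 1.815 g → 1.815 / 18.02 = 0.1007 mol H2O
Molar mass of NaI = 149.89 g/mol → mol NaI = 7.55 / 149.89 = 0.05037
n = 0.1007 / 0.05037 = 2.00 ≈ 2 → NaI·2H2O

NaI·2H2O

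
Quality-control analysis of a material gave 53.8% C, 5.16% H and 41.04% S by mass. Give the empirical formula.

C7H8S2

Assume 100 g: 53.8 g C, 5.16 g H, 41.04 g S.
n(C) = 53.8/12.01 = 4.48, n(H) = 5.16/1.008 = 5.119, n(S) = 41.04/32.07 = 1.28
Divide by the smallest (1.28 mol S): C 3.501, H 4.000, S 1.000
Scaling by 2: C 7.00, H 8.00, S 2.00 → C7H8S2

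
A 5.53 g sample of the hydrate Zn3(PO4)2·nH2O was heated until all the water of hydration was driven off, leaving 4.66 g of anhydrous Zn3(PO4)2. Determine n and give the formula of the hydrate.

Mass of water lost = 5.53 − 4.66 = 0.87 g → 0.87 / 18.02 = 0.04828 mol H2O
Molar mass of Zn3(PO4)2 = 386.08 g/mol → mol Zn3(PO4)2 = 4.66 / 386.08 = 0.01207
n = 0.04828 / 0.01207 = 4.00 ≈ 4 → Zn3(PO4)2·4H2O

Zn3(PO4)2·4H2O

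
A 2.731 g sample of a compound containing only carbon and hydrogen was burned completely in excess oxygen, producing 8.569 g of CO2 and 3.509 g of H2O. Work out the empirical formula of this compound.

mol C = 8.569 / 44.01 = 0.1947; mass C = 0.1947 × 12.01 = 2.338 g
mol H = 2 × (3.509 / 18.02) = 0.3895; mass H = 0.3895 × 1.008 = 0.3926 g
Smallest is C at 0.1947 mol; normalising gives C 1.000, H 2.000
≈ 1:2 → CH2

CH2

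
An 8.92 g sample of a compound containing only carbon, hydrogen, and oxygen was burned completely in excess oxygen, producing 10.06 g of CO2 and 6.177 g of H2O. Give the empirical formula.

mol C = 10.06 / 44.01 = 0.2286; mass C = 0.2286 × 12.01 = 2.745 g
mol H = 2 × (6.177 / 18.02) = 0.6856; mass H = 0.6856 × 1.008 = 0.6911 g
mass O = 8.92 − (3.436) = 5.484 g → mol O = 0.3427
Ratios (÷ 0.2286): C 1.000, H 2.999, O 1.499
×2: C 2.00, H 6.00, O 3.00 → C2H6O3

C2H6O3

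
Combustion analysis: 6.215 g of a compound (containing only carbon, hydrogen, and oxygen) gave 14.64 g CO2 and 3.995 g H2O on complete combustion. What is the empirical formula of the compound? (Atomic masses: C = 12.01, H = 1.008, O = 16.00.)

C3H4O

mol C = 14.64 / 44.01 = 0.3327; mass C = 0.3327 × 12.01 = 3.995 g
mol H = 2 × (3.995 / 18.02) = 0.4434; mass H = 0.4434 × 1.008 = 0.4469 g
mass O = 6.215 − (4.442) = 1.773 g → mol O = 0.1108
Smallest is O at 0.1108 mol; normalising gives C 3.002, H 4.002, O 1.000
Ratio ≈ 3:4:1, so the empirical formula is C3H4O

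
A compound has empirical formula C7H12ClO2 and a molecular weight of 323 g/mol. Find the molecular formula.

Empirical-formula mass = 163.62 g/mol
n = 323 / 163.62 = 1.97 ≈ 2
Molecular formula = (C7H12ClO2)2 = C14H24Cl2O4

C14H24Cl2O4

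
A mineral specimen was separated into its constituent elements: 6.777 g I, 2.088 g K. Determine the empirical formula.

IK

I: 6.777 g ÷ 126.90 g/mol = 0.0534 mol
K: 2.088 g ÷ 39.10 g/mol = 0.0534 mol
Ratios (÷ 0.0534): I 1.000, K 1.000
→ IK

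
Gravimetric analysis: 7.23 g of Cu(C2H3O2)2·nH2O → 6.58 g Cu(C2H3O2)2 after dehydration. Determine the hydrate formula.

Mass of water lost = 7.23 − 6.58 = 0.65 g → 0.65 / 18.02 = 0.03607 mol H2O
Molar mass of Cu(C2H3O2)2 = 181.64 g/mol → mol Cu(C2H3O2)2 = 6.58 / 181.64 = 0.03623
n = 0.03607 / 0.03623 = 1.00 ≈ 1 → Cu(C2H3O2)2·H2O

Cu(C2H3O2)2·H2O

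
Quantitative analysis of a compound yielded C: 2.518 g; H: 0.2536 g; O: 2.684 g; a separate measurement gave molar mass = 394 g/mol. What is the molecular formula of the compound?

n(C) = 2.518/12.01 = 0.2097, n(H) = 0.2536/1.008 = 0.2516, n(O) = 2.684/16.00 = 0.1678
Ratios (÷ 0.1678): C 1.250, H 1.500, O 1.000
×4: C 5.00, H 6.00, O 4.00 → C5H6O4
Empirical-formula mass = 130.10 g/mol
n = 394 / 130.10 = 3.03 ≈ 3
Molecular formula = (C5H6O4)×3 = C15H18O12

C15H18O12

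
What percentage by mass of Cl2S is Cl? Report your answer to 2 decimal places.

Molar mass = 2(35.45) + 1(32.07) = 102.970 g/mol
Mass of Cl per mole = 2 × 35.45 = 70.900 g
% Cl = 70.900 / 102.970 × 100 = 68.86%

68.86%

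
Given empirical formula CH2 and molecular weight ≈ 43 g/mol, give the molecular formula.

C3H6

Empirical-formula mass = 14.03 g/mol
n = 43 / 14.03 = 3.07 ≈ 3
Molecular formula = (CH2)3 = C3H6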